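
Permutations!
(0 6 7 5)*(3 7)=(0 6 3 7 5)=[6, 1, 2, 7, 4, 0, 3, 5]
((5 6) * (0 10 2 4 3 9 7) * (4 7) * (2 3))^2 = ((0 10 3 9 4 2 7)(5 6))^2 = (0 3 4 7 10 9 2)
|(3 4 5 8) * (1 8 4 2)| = |(1 8 3 2)(4 5)| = 4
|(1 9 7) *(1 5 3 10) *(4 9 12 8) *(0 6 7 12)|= 28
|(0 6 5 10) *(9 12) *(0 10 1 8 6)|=|(1 8 6 5)(9 12)|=4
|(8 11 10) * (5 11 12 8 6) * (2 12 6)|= 7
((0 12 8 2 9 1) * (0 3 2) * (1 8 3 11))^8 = (0 3 9)(2 8 12)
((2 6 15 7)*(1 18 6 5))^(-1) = (1 5 2 7 15 6 18)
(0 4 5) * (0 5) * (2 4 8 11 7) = (0 8 11 7 2 4) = [8, 1, 4, 3, 0, 5, 6, 2, 11, 9, 10, 7]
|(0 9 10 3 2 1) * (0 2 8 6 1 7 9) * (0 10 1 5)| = 12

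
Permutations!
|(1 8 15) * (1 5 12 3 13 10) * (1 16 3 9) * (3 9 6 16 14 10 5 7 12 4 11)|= 40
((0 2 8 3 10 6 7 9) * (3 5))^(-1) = (0 9 7 6 10 3 5 8 2)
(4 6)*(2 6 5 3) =(2 6 4 5 3) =[0, 1, 6, 2, 5, 3, 4]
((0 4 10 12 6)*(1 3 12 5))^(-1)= ((0 4 10 5 1 3 12 6))^(-1)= (0 6 12 3 1 5 10 4)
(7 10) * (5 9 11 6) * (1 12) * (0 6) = [6, 12, 2, 3, 4, 9, 5, 10, 8, 11, 7, 0, 1] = (0 6 5 9 11)(1 12)(7 10)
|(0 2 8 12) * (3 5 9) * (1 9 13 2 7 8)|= 12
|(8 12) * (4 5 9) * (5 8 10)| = 6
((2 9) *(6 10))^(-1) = ((2 9)(6 10))^(-1) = (2 9)(6 10)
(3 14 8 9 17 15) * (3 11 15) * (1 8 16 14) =(1 8 9 17 3)(11 15)(14 16) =[0, 8, 2, 1, 4, 5, 6, 7, 9, 17, 10, 15, 12, 13, 16, 11, 14, 3]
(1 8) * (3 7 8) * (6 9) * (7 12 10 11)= (1 3 12 10 11 7 8)(6 9)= [0, 3, 2, 12, 4, 5, 9, 8, 1, 6, 11, 7, 10]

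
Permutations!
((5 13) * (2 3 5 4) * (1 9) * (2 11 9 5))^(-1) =(1 9 11 4 13 5)(2 3)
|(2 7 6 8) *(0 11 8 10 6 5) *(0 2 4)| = |(0 11 8 4)(2 7 5)(6 10)| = 12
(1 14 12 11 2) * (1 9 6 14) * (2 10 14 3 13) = (2 9 6 3 13)(10 14 12 11) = [0, 1, 9, 13, 4, 5, 3, 7, 8, 6, 14, 10, 11, 2, 12]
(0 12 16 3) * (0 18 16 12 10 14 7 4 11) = [10, 1, 2, 18, 11, 5, 6, 4, 8, 9, 14, 0, 12, 13, 7, 15, 3, 17, 16] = (0 10 14 7 4 11)(3 18 16)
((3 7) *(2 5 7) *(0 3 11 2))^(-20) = ((0 3)(2 5 7 11))^(-20) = (11)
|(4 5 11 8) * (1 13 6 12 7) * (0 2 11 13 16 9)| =|(0 2 11 8 4 5 13 6 12 7 1 16 9)| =13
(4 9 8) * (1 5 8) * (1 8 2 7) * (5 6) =(1 6 5 2 7)(4 9 8) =[0, 6, 7, 3, 9, 2, 5, 1, 4, 8]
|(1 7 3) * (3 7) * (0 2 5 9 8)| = |(0 2 5 9 8)(1 3)| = 10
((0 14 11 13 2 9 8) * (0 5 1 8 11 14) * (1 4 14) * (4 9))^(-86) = ((1 8 5 9 11 13 2 4 14))^(-86) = (1 11 14 9 4 5 2 8 13)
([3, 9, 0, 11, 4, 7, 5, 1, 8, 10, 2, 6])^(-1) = [2, 7, 10, 0, 4, 6, 11, 5, 8, 1, 9, 3]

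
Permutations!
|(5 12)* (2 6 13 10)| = |(2 6 13 10)(5 12)| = 4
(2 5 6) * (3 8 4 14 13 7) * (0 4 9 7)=(0 4 14 13)(2 5 6)(3 8 9 7)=[4, 1, 5, 8, 14, 6, 2, 3, 9, 7, 10, 11, 12, 0, 13]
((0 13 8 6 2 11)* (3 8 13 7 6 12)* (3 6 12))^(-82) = ((13)(0 7 12 6 2 11)(3 8))^(-82) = (13)(0 12 2)(6 11 7)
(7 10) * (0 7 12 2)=(0 7 10 12 2)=[7, 1, 0, 3, 4, 5, 6, 10, 8, 9, 12, 11, 2]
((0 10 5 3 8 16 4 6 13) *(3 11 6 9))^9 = (0 11)(3 9 4 16 8)(5 13)(6 10)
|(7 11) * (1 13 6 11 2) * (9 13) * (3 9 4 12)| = |(1 4 12 3 9 13 6 11 7 2)| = 10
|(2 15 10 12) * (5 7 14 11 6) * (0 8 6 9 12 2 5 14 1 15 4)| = 14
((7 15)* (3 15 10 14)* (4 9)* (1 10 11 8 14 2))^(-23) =(1 10 2)(3 15 7 11 8 14)(4 9)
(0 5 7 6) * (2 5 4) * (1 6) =(0 4 2 5 7 1 6) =[4, 6, 5, 3, 2, 7, 0, 1]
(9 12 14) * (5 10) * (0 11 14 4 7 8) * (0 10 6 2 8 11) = (2 8 10 5 6)(4 7 11 14 9 12) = [0, 1, 8, 3, 7, 6, 2, 11, 10, 12, 5, 14, 4, 13, 9]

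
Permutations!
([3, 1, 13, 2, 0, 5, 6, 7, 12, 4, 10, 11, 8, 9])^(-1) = (0 4 9 13 2 3)(8 12)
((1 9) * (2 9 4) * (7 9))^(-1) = (1 9 7 2 4)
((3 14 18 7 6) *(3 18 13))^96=(18)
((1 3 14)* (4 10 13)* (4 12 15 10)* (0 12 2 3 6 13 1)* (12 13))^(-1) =(0 14 3 2 13)(1 10 15 12 6)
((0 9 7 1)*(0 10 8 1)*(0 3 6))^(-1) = ((0 9 7 3 6)(1 10 8))^(-1) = (0 6 3 7 9)(1 8 10)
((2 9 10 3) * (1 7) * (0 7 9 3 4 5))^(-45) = (0 10 7 4 1 5 9)(2 3) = ((0 7 1 9 10 4 5)(2 3))^(-45)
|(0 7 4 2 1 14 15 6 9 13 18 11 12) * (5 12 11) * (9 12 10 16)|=|(0 7 4 2 1 14 15 6 12)(5 10 16 9 13 18)|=18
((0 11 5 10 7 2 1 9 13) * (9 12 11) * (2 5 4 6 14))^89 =(0 13 9)(1 14 4 12 2 6 11)(5 7 10)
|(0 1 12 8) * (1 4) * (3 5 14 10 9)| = 5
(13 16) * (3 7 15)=[0, 1, 2, 7, 4, 5, 6, 15, 8, 9, 10, 11, 12, 16, 14, 3, 13]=(3 7 15)(13 16)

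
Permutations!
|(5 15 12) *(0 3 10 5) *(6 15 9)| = |(0 3 10 5 9 6 15 12)| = 8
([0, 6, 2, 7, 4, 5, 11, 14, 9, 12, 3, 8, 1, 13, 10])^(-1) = [0, 12, 2, 10, 4, 5, 1, 3, 11, 8, 14, 6, 9, 13, 7]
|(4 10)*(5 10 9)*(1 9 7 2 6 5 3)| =|(1 9 3)(2 6 5 10 4 7)| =6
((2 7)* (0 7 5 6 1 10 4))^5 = (0 1 2 4 6 7 10 5)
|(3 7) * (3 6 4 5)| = 5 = |(3 7 6 4 5)|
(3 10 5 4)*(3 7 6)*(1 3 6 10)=[0, 3, 2, 1, 7, 4, 6, 10, 8, 9, 5]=(1 3)(4 7 10 5)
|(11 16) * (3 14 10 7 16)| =6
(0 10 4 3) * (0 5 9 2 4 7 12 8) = (0 10 7 12 8)(2 4 3 5 9) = [10, 1, 4, 5, 3, 9, 6, 12, 0, 2, 7, 11, 8]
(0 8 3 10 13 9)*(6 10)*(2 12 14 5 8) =(0 2 12 14 5 8 3 6 10 13 9) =[2, 1, 12, 6, 4, 8, 10, 7, 3, 0, 13, 11, 14, 9, 5]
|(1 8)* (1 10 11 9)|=5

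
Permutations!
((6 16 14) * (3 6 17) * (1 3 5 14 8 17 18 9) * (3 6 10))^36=((1 6 16 8 17 5 14 18 9)(3 10))^36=(18)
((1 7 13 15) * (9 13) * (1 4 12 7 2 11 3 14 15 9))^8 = (1 7 12 4 15 14 3 11 2)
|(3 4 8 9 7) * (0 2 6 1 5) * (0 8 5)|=|(0 2 6 1)(3 4 5 8 9 7)|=12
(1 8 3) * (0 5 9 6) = (0 5 9 6)(1 8 3) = [5, 8, 2, 1, 4, 9, 0, 7, 3, 6]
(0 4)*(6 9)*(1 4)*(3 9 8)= [1, 4, 2, 9, 0, 5, 8, 7, 3, 6]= (0 1 4)(3 9 6 8)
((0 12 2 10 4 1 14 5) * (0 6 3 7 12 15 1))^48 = (15)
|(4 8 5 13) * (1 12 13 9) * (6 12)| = 8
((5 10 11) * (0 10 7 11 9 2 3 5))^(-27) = (0 5 9 11 3 10 7 2)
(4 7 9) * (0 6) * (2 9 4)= (0 6)(2 9)(4 7)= [6, 1, 9, 3, 7, 5, 0, 4, 8, 2]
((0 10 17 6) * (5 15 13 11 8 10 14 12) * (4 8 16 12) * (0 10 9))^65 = (5 12 16 11 13 15)(6 17 10)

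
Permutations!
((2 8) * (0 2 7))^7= ((0 2 8 7))^7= (0 7 8 2)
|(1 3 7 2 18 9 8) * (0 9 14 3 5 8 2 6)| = 24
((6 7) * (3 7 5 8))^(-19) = (3 7 6 5 8)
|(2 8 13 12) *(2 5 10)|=|(2 8 13 12 5 10)|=6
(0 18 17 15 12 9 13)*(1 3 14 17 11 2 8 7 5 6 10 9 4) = (0 18 11 2 8 7 5 6 10 9 13)(1 3 14 17 15 12 4) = [18, 3, 8, 14, 1, 6, 10, 5, 7, 13, 9, 2, 4, 0, 17, 12, 16, 15, 11]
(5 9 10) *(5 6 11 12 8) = (5 9 10 6 11 12 8) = [0, 1, 2, 3, 4, 9, 11, 7, 5, 10, 6, 12, 8]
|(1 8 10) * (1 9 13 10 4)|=|(1 8 4)(9 13 10)|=3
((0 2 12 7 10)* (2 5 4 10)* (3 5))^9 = (12)(0 10 4 5 3)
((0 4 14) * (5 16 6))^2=((0 4 14)(5 16 6))^2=(0 14 4)(5 6 16)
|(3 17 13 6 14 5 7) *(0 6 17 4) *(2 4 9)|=|(0 6 14 5 7 3 9 2 4)(13 17)|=18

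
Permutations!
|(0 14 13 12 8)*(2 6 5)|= |(0 14 13 12 8)(2 6 5)|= 15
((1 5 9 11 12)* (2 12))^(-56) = ((1 5 9 11 2 12))^(-56) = (1 2 9)(5 12 11)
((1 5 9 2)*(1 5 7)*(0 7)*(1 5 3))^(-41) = ((0 7 5 9 2 3 1))^(-41) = (0 7 5 9 2 3 1)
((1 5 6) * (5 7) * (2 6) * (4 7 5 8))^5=(1 5 2 6)(4 8 7)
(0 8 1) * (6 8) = (0 6 8 1) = [6, 0, 2, 3, 4, 5, 8, 7, 1]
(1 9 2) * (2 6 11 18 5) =(1 9 6 11 18 5 2) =[0, 9, 1, 3, 4, 2, 11, 7, 8, 6, 10, 18, 12, 13, 14, 15, 16, 17, 5]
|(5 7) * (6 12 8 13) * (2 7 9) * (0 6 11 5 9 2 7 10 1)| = |(0 6 12 8 13 11 5 2 10 1)(7 9)| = 10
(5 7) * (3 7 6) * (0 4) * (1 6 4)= (0 1 6 3 7 5 4)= [1, 6, 2, 7, 0, 4, 3, 5]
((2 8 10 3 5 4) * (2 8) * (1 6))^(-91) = (1 6)(3 10 8 4 5)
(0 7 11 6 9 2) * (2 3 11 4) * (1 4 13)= [7, 4, 0, 11, 2, 5, 9, 13, 8, 3, 10, 6, 12, 1]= (0 7 13 1 4 2)(3 11 6 9)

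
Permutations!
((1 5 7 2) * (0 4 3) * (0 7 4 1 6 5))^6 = ((0 1)(2 6 5 4 3 7))^6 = (7)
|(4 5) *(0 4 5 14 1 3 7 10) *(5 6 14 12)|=|(0 4 12 5 6 14 1 3 7 10)|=10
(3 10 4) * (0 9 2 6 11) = (0 9 2 6 11)(3 10 4) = [9, 1, 6, 10, 3, 5, 11, 7, 8, 2, 4, 0]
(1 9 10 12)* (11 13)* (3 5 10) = [0, 9, 2, 5, 4, 10, 6, 7, 8, 3, 12, 13, 1, 11] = (1 9 3 5 10 12)(11 13)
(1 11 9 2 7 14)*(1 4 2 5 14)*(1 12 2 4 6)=(1 11 9 5 14 6)(2 7 12)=[0, 11, 7, 3, 4, 14, 1, 12, 8, 5, 10, 9, 2, 13, 6]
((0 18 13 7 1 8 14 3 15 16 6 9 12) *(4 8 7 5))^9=((0 18 13 5 4 8 14 3 15 16 6 9 12)(1 7))^9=(0 16 8 18 6 14 13 9 3 5 12 15 4)(1 7)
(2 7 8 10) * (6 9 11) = (2 7 8 10)(6 9 11) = [0, 1, 7, 3, 4, 5, 9, 8, 10, 11, 2, 6]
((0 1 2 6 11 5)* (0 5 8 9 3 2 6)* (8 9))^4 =(0 9 1 3 6 2 11)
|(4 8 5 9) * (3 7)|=4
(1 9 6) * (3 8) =(1 9 6)(3 8) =[0, 9, 2, 8, 4, 5, 1, 7, 3, 6]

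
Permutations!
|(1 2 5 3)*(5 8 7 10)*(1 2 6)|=|(1 6)(2 8 7 10 5 3)|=6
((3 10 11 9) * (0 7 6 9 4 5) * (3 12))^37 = ((0 7 6 9 12 3 10 11 4 5))^37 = (0 11 12 7 4 3 6 5 10 9)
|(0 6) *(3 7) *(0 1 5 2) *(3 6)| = |(0 3 7 6 1 5 2)| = 7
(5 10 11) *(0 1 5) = [1, 5, 2, 3, 4, 10, 6, 7, 8, 9, 11, 0] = (0 1 5 10 11)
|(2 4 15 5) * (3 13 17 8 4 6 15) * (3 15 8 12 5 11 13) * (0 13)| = |(0 13 17 12 5 2 6 8 4 15 11)| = 11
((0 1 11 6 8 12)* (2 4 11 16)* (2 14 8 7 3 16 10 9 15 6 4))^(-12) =(16)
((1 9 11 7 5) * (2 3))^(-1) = ((1 9 11 7 5)(2 3))^(-1) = (1 5 7 11 9)(2 3)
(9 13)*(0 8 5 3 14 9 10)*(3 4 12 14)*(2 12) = (0 8 5 4 2 12 14 9 13 10) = [8, 1, 12, 3, 2, 4, 6, 7, 5, 13, 0, 11, 14, 10, 9]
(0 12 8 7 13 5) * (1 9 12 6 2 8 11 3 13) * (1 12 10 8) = (0 6 2 1 9 10 8 7 12 11 3 13 5) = [6, 9, 1, 13, 4, 0, 2, 12, 7, 10, 8, 3, 11, 5]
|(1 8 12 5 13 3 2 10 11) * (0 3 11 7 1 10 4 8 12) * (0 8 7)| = 11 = |(0 3 2 4 7 1 12 5 13 11 10)|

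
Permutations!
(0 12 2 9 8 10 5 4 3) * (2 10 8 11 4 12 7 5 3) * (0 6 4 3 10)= (0 7 5 12)(2 9 11 3 6 4)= [7, 1, 9, 6, 2, 12, 4, 5, 8, 11, 10, 3, 0]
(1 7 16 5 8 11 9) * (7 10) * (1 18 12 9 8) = (1 10 7 16 5)(8 11)(9 18 12) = [0, 10, 2, 3, 4, 1, 6, 16, 11, 18, 7, 8, 9, 13, 14, 15, 5, 17, 12]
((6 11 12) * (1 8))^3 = ((1 8)(6 11 12))^3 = (12)(1 8)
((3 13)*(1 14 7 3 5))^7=((1 14 7 3 13 5))^7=(1 14 7 3 13 5)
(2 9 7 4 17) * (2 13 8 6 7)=(2 9)(4 17 13 8 6 7)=[0, 1, 9, 3, 17, 5, 7, 4, 6, 2, 10, 11, 12, 8, 14, 15, 16, 13]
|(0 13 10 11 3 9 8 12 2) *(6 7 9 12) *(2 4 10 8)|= 35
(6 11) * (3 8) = (3 8)(6 11) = [0, 1, 2, 8, 4, 5, 11, 7, 3, 9, 10, 6]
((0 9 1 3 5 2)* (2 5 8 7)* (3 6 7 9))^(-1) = (0 2 7 6 1 9 8 3)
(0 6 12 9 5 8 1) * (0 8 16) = (0 6 12 9 5 16)(1 8) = [6, 8, 2, 3, 4, 16, 12, 7, 1, 5, 10, 11, 9, 13, 14, 15, 0]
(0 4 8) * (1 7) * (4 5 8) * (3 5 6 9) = (0 6 9 3 5 8)(1 7) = [6, 7, 2, 5, 4, 8, 9, 1, 0, 3]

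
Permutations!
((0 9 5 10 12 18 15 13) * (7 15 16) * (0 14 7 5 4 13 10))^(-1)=((0 9 4 13 14 7 15 10 12 18 16 5))^(-1)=(0 5 16 18 12 10 15 7 14 13 4 9)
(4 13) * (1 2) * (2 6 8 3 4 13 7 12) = (13)(1 6 8 3 4 7 12 2) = [0, 6, 1, 4, 7, 5, 8, 12, 3, 9, 10, 11, 2, 13]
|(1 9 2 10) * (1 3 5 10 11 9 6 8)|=3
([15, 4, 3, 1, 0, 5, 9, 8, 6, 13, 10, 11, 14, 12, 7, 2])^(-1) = [4, 3, 15, 2, 1, 5, 8, 14, 7, 6, 10, 11, 13, 9, 12, 0]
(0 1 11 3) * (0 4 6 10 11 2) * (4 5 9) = (0 1 2)(3 5 9 4 6 10 11) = [1, 2, 0, 5, 6, 9, 10, 7, 8, 4, 11, 3]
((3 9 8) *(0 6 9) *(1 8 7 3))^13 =((0 6 9 7 3)(1 8))^13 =(0 7 6 3 9)(1 8)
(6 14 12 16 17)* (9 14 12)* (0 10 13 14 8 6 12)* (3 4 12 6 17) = (0 10 13 14 9 8 17 6)(3 4 12 16) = [10, 1, 2, 4, 12, 5, 0, 7, 17, 8, 13, 11, 16, 14, 9, 15, 3, 6]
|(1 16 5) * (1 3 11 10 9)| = |(1 16 5 3 11 10 9)| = 7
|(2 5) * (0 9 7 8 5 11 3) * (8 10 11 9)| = |(0 8 5 2 9 7 10 11 3)| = 9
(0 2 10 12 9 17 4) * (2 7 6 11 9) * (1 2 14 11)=(0 7 6 1 2 10 12 14 11 9 17 4)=[7, 2, 10, 3, 0, 5, 1, 6, 8, 17, 12, 9, 14, 13, 11, 15, 16, 4]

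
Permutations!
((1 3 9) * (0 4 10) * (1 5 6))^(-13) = ((0 4 10)(1 3 9 5 6))^(-13) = (0 10 4)(1 9 6 3 5)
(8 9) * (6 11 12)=(6 11 12)(8 9)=[0, 1, 2, 3, 4, 5, 11, 7, 9, 8, 10, 12, 6]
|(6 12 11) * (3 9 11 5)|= 6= |(3 9 11 6 12 5)|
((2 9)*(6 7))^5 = ((2 9)(6 7))^5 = (2 9)(6 7)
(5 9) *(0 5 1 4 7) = [5, 4, 2, 3, 7, 9, 6, 0, 8, 1] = (0 5 9 1 4 7)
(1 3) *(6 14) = (1 3)(6 14) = [0, 3, 2, 1, 4, 5, 14, 7, 8, 9, 10, 11, 12, 13, 6]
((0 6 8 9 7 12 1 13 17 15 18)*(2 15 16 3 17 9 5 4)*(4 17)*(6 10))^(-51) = (0 2 16 8)(1 12 7 9 13)(3 5 10 15)(4 17 6 18)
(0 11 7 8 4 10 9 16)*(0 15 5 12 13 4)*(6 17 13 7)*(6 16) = (0 11 16 15 5 12 7 8)(4 10 9 6 17 13) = [11, 1, 2, 3, 10, 12, 17, 8, 0, 6, 9, 16, 7, 4, 14, 5, 15, 13]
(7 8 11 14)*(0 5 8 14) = (0 5 8 11)(7 14) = [5, 1, 2, 3, 4, 8, 6, 14, 11, 9, 10, 0, 12, 13, 7]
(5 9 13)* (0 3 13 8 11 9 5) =[3, 1, 2, 13, 4, 5, 6, 7, 11, 8, 10, 9, 12, 0] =(0 3 13)(8 11 9)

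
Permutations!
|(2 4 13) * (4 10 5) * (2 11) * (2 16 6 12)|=|(2 10 5 4 13 11 16 6 12)|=9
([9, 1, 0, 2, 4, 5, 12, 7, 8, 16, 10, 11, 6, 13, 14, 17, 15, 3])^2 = (0 16 17 2 9 15 3)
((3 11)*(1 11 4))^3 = (1 4 3 11)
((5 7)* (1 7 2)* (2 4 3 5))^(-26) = (1 7 2)(3 5 4)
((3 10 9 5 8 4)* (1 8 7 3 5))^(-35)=(1 3 4 9 7 8 10 5)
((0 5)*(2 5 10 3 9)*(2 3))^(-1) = ((0 10 2 5)(3 9))^(-1) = (0 5 2 10)(3 9)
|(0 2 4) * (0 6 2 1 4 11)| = |(0 1 4 6 2 11)| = 6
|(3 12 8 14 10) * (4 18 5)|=|(3 12 8 14 10)(4 18 5)|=15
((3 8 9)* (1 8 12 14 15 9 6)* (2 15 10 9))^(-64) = ((1 8 6)(2 15)(3 12 14 10 9))^(-64) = (15)(1 6 8)(3 12 14 10 9)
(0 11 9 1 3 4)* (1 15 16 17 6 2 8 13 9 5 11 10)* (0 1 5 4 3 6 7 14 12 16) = [10, 6, 8, 3, 1, 11, 2, 14, 13, 15, 5, 4, 16, 9, 12, 0, 17, 7] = (0 10 5 11 4 1 6 2 8 13 9 15)(7 14 12 16 17)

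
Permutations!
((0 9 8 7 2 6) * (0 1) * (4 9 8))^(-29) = (0 8 7 2 6 1)(4 9)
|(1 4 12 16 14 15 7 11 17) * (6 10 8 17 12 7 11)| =35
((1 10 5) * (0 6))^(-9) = ((0 6)(1 10 5))^(-9) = (10)(0 6)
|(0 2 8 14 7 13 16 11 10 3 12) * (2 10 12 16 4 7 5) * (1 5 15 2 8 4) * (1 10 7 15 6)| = |(0 7 13 10 3 16 11 12)(1 5 8 14 6)(2 4 15)| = 120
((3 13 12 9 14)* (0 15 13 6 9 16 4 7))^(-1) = (0 7 4 16 12 13 15)(3 14 9 6)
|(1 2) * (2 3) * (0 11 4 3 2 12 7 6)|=14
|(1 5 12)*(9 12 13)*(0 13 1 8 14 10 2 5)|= |(0 13 9 12 8 14 10 2 5 1)|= 10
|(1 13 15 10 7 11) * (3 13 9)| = 8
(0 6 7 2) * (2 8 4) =[6, 1, 0, 3, 2, 5, 7, 8, 4] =(0 6 7 8 4 2)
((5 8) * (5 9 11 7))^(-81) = ((5 8 9 11 7))^(-81) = (5 7 11 9 8)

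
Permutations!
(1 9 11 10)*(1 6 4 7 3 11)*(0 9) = (0 9 1)(3 11 10 6 4 7) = [9, 0, 2, 11, 7, 5, 4, 3, 8, 1, 6, 10]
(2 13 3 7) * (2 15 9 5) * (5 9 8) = [0, 1, 13, 7, 4, 2, 6, 15, 5, 9, 10, 11, 12, 3, 14, 8] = (2 13 3 7 15 8 5)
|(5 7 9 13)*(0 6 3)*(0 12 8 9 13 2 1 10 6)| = |(1 10 6 3 12 8 9 2)(5 7 13)| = 24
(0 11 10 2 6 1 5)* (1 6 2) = (0 11 10 1 5) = [11, 5, 2, 3, 4, 0, 6, 7, 8, 9, 1, 10]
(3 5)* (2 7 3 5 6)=(2 7 3 6)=[0, 1, 7, 6, 4, 5, 2, 3]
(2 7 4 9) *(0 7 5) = (0 7 4 9 2 5) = [7, 1, 5, 3, 9, 0, 6, 4, 8, 2]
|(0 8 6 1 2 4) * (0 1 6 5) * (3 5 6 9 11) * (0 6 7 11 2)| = |(0 8 7 11 3 5 6 9 2 4 1)| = 11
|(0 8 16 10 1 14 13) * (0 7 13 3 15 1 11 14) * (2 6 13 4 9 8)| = 15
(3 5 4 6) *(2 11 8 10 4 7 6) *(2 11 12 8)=(2 12 8 10 4 11)(3 5 7 6)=[0, 1, 12, 5, 11, 7, 3, 6, 10, 9, 4, 2, 8]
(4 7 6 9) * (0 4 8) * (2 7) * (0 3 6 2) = (0 4)(2 7)(3 6 9 8) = [4, 1, 7, 6, 0, 5, 9, 2, 3, 8]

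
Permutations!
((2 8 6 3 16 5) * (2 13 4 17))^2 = ((2 8 6 3 16 5 13 4 17))^2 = (2 6 16 13 17 8 3 5 4)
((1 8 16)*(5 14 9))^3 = ((1 8 16)(5 14 9))^3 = (16)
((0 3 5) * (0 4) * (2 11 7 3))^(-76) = (0 2 11 7 3 5 4)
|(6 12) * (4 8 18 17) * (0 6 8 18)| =|(0 6 12 8)(4 18 17)| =12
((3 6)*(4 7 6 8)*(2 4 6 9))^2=((2 4 7 9)(3 8 6))^2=(2 7)(3 6 8)(4 9)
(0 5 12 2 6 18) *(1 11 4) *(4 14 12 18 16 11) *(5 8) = (0 8 5 18)(1 4)(2 6 16 11 14 12) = [8, 4, 6, 3, 1, 18, 16, 7, 5, 9, 10, 14, 2, 13, 12, 15, 11, 17, 0]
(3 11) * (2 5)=(2 5)(3 11)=[0, 1, 5, 11, 4, 2, 6, 7, 8, 9, 10, 3]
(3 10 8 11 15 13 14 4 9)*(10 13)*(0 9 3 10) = (0 9 10 8 11 15)(3 13 14 4) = [9, 1, 2, 13, 3, 5, 6, 7, 11, 10, 8, 15, 12, 14, 4, 0]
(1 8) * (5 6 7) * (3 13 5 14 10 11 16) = [0, 8, 2, 13, 4, 6, 7, 14, 1, 9, 11, 16, 12, 5, 10, 15, 3] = (1 8)(3 13 5 6 7 14 10 11 16)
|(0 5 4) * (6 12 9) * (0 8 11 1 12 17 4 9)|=10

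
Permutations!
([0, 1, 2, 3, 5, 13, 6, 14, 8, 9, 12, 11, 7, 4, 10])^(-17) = [0, 1, 2, 3, 5, 13, 6, 12, 8, 9, 14, 11, 10, 4, 7]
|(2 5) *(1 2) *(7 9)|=6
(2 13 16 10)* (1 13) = (1 13 16 10 2) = [0, 13, 1, 3, 4, 5, 6, 7, 8, 9, 2, 11, 12, 16, 14, 15, 10]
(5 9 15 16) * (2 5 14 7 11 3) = (2 5 9 15 16 14 7 11 3) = [0, 1, 5, 2, 4, 9, 6, 11, 8, 15, 10, 3, 12, 13, 7, 16, 14]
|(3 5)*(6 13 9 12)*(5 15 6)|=|(3 15 6 13 9 12 5)|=7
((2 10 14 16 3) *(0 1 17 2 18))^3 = (0 2 16)(1 10 3)(14 18 17)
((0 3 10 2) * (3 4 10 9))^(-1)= ((0 4 10 2)(3 9))^(-1)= (0 2 10 4)(3 9)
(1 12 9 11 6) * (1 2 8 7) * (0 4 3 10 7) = (0 4 3 10 7 1 12 9 11 6 2 8) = [4, 12, 8, 10, 3, 5, 2, 1, 0, 11, 7, 6, 9]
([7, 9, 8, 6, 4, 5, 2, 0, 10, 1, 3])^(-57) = (0 7)(1 9)(2 3 8 6 10)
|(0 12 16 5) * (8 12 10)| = |(0 10 8 12 16 5)| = 6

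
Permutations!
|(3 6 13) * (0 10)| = |(0 10)(3 6 13)| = 6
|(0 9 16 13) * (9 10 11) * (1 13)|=|(0 10 11 9 16 1 13)|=7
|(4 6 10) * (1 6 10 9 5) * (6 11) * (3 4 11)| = 8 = |(1 3 4 10 11 6 9 5)|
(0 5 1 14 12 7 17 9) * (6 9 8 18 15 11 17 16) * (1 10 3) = (0 5 10 3 1 14 12 7 16 6 9)(8 18 15 11 17) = [5, 14, 2, 1, 4, 10, 9, 16, 18, 0, 3, 17, 7, 13, 12, 11, 6, 8, 15]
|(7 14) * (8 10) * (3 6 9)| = |(3 6 9)(7 14)(8 10)| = 6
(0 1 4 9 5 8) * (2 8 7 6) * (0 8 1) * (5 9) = (9)(1 4 5 7 6 2) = [0, 4, 1, 3, 5, 7, 2, 6, 8, 9]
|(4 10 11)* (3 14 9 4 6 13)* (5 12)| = 8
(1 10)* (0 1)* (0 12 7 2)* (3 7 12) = (12)(0 1 10 3 7 2) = [1, 10, 0, 7, 4, 5, 6, 2, 8, 9, 3, 11, 12]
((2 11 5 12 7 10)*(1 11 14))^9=((1 11 5 12 7 10 2 14))^9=(1 11 5 12 7 10 2 14)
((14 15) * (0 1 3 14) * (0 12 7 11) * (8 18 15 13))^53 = (0 7 15 8 14 1 11 12 18 13 3)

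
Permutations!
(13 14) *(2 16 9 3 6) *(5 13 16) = [0, 1, 5, 6, 4, 13, 2, 7, 8, 3, 10, 11, 12, 14, 16, 15, 9] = (2 5 13 14 16 9 3 6)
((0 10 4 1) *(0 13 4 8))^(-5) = (0 10 8)(1 13 4)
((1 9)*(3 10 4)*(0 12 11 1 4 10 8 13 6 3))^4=((0 12 11 1 9 4)(3 8 13 6))^4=(13)(0 9 11)(1 12 4)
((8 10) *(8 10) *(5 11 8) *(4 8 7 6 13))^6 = ((4 8 5 11 7 6 13))^6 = (4 13 6 7 11 5 8)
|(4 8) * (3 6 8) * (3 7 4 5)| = 4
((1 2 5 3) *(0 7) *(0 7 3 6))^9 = ((7)(0 3 1 2 5 6))^9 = (7)(0 2)(1 6)(3 5)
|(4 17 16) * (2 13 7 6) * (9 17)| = |(2 13 7 6)(4 9 17 16)| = 4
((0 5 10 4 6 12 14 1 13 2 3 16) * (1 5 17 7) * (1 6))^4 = (0 12 4 3 7 5 13)(1 16 6 10 2 17 14)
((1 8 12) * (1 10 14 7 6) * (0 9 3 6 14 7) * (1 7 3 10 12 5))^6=((0 9 10 3 6 7 14)(1 8 5))^6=(0 14 7 6 3 10 9)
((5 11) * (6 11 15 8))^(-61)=((5 15 8 6 11))^(-61)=(5 11 6 8 15)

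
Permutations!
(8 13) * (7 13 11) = [0, 1, 2, 3, 4, 5, 6, 13, 11, 9, 10, 7, 12, 8] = (7 13 8 11)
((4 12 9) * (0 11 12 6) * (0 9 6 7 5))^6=(0 7 9 12)(4 6 11 5)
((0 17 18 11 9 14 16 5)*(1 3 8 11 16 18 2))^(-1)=((0 17 2 1 3 8 11 9 14 18 16 5))^(-1)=(0 5 16 18 14 9 11 8 3 1 2 17)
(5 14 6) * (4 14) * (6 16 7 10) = (4 14 16 7 10 6 5) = [0, 1, 2, 3, 14, 4, 5, 10, 8, 9, 6, 11, 12, 13, 16, 15, 7]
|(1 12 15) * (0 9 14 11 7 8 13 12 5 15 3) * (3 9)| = |(0 3)(1 5 15)(7 8 13 12 9 14 11)| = 42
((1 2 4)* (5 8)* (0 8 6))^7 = (0 6 5 8)(1 2 4)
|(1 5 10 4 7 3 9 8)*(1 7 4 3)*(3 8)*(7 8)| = 4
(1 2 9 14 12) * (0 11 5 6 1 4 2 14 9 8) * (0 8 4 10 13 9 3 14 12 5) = (0 11)(1 12 10 13 9 3 14 5 6)(2 4) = [11, 12, 4, 14, 2, 6, 1, 7, 8, 3, 13, 0, 10, 9, 5]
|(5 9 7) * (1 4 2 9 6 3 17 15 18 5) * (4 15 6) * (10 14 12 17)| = |(1 15 18 5 4 2 9 7)(3 10 14 12 17 6)| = 24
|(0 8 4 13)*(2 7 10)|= 12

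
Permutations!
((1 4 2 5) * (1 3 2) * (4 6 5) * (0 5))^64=(0 5 3 2 4 1 6)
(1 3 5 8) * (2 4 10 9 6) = [0, 3, 4, 5, 10, 8, 2, 7, 1, 6, 9] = (1 3 5 8)(2 4 10 9 6)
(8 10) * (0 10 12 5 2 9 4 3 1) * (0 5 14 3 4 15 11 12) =(0 10 8)(1 5 2 9 15 11 12 14 3) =[10, 5, 9, 1, 4, 2, 6, 7, 0, 15, 8, 12, 14, 13, 3, 11]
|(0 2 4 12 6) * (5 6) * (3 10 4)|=8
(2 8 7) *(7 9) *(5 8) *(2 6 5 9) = (2 9 7 6 5 8) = [0, 1, 9, 3, 4, 8, 5, 6, 2, 7]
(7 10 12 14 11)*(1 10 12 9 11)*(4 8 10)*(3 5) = [0, 4, 2, 5, 8, 3, 6, 12, 10, 11, 9, 7, 14, 13, 1] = (1 4 8 10 9 11 7 12 14)(3 5)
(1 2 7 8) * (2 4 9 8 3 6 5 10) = (1 4 9 8)(2 7 3 6 5 10) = [0, 4, 7, 6, 9, 10, 5, 3, 1, 8, 2]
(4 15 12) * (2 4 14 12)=(2 4 15)(12 14)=[0, 1, 4, 3, 15, 5, 6, 7, 8, 9, 10, 11, 14, 13, 12, 2]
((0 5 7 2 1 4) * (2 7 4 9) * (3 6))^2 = ((0 5 4)(1 9 2)(3 6))^2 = (0 4 5)(1 2 9)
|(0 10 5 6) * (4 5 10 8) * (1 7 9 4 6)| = |(10)(0 8 6)(1 7 9 4 5)| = 15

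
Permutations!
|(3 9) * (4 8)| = 2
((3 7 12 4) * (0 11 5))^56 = (12)(0 5 11)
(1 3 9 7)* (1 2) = (1 3 9 7 2) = [0, 3, 1, 9, 4, 5, 6, 2, 8, 7]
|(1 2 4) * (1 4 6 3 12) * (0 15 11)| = 15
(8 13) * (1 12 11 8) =[0, 12, 2, 3, 4, 5, 6, 7, 13, 9, 10, 8, 11, 1] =(1 12 11 8 13)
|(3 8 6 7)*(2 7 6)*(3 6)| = |(2 7 6 3 8)| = 5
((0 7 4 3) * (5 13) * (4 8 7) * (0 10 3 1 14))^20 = (14)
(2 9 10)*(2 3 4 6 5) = [0, 1, 9, 4, 6, 2, 5, 7, 8, 10, 3] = (2 9 10 3 4 6 5)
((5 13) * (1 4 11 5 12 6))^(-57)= (1 6 12 13 5 11 4)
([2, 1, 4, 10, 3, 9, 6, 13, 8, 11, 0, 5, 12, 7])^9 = (0 10 3 4 2)(7 13)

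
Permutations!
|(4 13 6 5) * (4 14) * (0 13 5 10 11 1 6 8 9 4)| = 28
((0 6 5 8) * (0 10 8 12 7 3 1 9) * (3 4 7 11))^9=(0 6 5 12 11 3 1 9)(4 7)(8 10)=((0 6 5 12 11 3 1 9)(4 7)(8 10))^9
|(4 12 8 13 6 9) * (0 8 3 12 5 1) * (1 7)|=|(0 8 13 6 9 4 5 7 1)(3 12)|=18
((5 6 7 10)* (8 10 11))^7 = ((5 6 7 11 8 10))^7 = (5 6 7 11 8 10)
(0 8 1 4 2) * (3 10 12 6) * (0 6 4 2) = (0 8 1 2 6 3 10 12 4) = [8, 2, 6, 10, 0, 5, 3, 7, 1, 9, 12, 11, 4]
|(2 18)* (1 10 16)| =|(1 10 16)(2 18)| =6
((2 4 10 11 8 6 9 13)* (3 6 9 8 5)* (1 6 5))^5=((1 6 8 9 13 2 4 10 11)(3 5))^5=(1 2 6 4 8 10 9 11 13)(3 5)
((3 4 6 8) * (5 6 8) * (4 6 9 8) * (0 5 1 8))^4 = ((0 5 9)(1 8 3 6))^4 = (0 5 9)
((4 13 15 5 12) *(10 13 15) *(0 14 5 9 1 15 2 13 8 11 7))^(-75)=((0 14 5 12 4 2 13 10 8 11 7)(1 15 9))^(-75)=(15)(0 5 4 13 8 7 14 12 2 10 11)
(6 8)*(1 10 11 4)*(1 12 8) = (1 10 11 4 12 8 6) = [0, 10, 2, 3, 12, 5, 1, 7, 6, 9, 11, 4, 8]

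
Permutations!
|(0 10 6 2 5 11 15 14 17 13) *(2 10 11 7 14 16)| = 10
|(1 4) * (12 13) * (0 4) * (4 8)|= 4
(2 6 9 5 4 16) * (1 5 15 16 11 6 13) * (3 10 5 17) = [0, 17, 13, 10, 11, 4, 9, 7, 8, 15, 5, 6, 12, 1, 14, 16, 2, 3] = (1 17 3 10 5 4 11 6 9 15 16 2 13)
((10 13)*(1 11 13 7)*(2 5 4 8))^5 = ((1 11 13 10 7)(2 5 4 8))^5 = (13)(2 5 4 8)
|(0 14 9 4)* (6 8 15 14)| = 7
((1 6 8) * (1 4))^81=(1 6 8 4)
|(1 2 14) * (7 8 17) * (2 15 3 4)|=6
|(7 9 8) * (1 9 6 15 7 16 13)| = 15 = |(1 9 8 16 13)(6 15 7)|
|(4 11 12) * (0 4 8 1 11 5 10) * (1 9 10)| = |(0 4 5 1 11 12 8 9 10)| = 9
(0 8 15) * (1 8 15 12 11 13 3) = (0 15)(1 8 12 11 13 3) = [15, 8, 2, 1, 4, 5, 6, 7, 12, 9, 10, 13, 11, 3, 14, 0]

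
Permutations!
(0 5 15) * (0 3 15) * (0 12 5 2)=(0 2)(3 15)(5 12)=[2, 1, 0, 15, 4, 12, 6, 7, 8, 9, 10, 11, 5, 13, 14, 3]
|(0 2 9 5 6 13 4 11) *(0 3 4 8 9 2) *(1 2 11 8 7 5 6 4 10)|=35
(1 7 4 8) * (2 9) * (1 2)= (1 7 4 8 2 9)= [0, 7, 9, 3, 8, 5, 6, 4, 2, 1]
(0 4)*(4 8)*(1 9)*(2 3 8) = (0 2 3 8 4)(1 9) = [2, 9, 3, 8, 0, 5, 6, 7, 4, 1]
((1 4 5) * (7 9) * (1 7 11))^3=(1 7)(4 9)(5 11)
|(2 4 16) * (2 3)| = 4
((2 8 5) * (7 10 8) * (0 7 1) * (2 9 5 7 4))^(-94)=((0 4 2 1)(5 9)(7 10 8))^(-94)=(0 2)(1 4)(7 8 10)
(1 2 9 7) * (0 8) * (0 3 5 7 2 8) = (1 8 3 5 7)(2 9) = [0, 8, 9, 5, 4, 7, 6, 1, 3, 2]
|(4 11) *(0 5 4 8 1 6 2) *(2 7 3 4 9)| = 28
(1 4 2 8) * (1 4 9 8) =(1 9 8 4 2) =[0, 9, 1, 3, 2, 5, 6, 7, 4, 8]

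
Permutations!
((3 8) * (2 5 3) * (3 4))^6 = ((2 5 4 3 8))^6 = (2 5 4 3 8)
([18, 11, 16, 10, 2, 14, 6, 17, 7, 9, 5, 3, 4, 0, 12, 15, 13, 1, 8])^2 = [8, 3, 13, 5, 16, 12, 6, 1, 17, 9, 14, 10, 2, 18, 4, 15, 0, 11, 7]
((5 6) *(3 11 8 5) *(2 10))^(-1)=((2 10)(3 11 8 5 6))^(-1)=(2 10)(3 6 5 8 11)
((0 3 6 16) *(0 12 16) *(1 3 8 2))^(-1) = (0 6 3 1 2 8)(12 16)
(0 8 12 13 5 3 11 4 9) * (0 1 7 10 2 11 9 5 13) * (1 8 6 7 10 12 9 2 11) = [6, 10, 1, 2, 5, 3, 7, 12, 9, 8, 11, 4, 0, 13] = (13)(0 6 7 12)(1 10 11 4 5 3 2)(8 9)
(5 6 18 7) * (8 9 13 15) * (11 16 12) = (5 6 18 7)(8 9 13 15)(11 16 12) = [0, 1, 2, 3, 4, 6, 18, 5, 9, 13, 10, 16, 11, 15, 14, 8, 12, 17, 7]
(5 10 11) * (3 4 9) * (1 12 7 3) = (1 12 7 3 4 9)(5 10 11) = [0, 12, 2, 4, 9, 10, 6, 3, 8, 1, 11, 5, 7]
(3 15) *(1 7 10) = (1 7 10)(3 15) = [0, 7, 2, 15, 4, 5, 6, 10, 8, 9, 1, 11, 12, 13, 14, 3]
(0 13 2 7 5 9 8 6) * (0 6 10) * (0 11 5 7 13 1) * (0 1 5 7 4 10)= (0 5 9 8)(2 13)(4 10 11 7)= [5, 1, 13, 3, 10, 9, 6, 4, 0, 8, 11, 7, 12, 2]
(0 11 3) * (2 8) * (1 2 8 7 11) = [1, 2, 7, 0, 4, 5, 6, 11, 8, 9, 10, 3] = (0 1 2 7 11 3)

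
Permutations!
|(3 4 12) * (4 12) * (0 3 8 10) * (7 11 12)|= 7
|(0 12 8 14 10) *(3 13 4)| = 15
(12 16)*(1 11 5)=(1 11 5)(12 16)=[0, 11, 2, 3, 4, 1, 6, 7, 8, 9, 10, 5, 16, 13, 14, 15, 12]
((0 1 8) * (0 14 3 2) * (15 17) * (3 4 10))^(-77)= (0 14 3 1 4 2 8 10)(15 17)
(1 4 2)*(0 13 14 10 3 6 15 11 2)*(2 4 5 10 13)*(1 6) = (0 2 6 15 11 4)(1 5 10 3)(13 14) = [2, 5, 6, 1, 0, 10, 15, 7, 8, 9, 3, 4, 12, 14, 13, 11]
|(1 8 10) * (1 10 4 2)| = 4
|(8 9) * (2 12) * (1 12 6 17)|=|(1 12 2 6 17)(8 9)|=10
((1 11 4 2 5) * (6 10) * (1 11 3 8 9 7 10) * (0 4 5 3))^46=(11)(0 7 2 6 8)(1 9 4 10 3)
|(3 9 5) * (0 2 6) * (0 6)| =|(0 2)(3 9 5)| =6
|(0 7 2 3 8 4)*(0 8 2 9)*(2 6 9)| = |(0 7 2 3 6 9)(4 8)| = 6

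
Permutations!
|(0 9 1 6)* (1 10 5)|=6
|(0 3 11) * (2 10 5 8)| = 12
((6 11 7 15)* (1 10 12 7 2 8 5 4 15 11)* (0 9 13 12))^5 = (0 11 15 9 2 6 13 8 1 12 5 10 7 4)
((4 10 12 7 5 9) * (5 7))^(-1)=((4 10 12 5 9))^(-1)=(4 9 5 12 10)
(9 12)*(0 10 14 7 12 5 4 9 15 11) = (0 10 14 7 12 15 11)(4 9 5) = [10, 1, 2, 3, 9, 4, 6, 12, 8, 5, 14, 0, 15, 13, 7, 11]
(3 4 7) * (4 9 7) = [0, 1, 2, 9, 4, 5, 6, 3, 8, 7] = (3 9 7)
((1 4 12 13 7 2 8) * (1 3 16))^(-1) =(1 16 3 8 2 7 13 12 4) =((1 4 12 13 7 2 8 3 16))^(-1)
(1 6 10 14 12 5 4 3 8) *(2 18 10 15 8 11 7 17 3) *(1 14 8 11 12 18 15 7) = (1 6 7 17 3 12 5 4 2 15 11)(8 14 18 10) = [0, 6, 15, 12, 2, 4, 7, 17, 14, 9, 8, 1, 5, 13, 18, 11, 16, 3, 10]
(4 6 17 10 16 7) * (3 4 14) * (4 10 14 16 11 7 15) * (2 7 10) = (2 7 16 15 4 6 17 14 3)(10 11) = [0, 1, 7, 2, 6, 5, 17, 16, 8, 9, 11, 10, 12, 13, 3, 4, 15, 14]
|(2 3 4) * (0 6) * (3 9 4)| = 6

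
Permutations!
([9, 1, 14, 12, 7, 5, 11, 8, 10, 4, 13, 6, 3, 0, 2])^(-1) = [13, 1, 14, 12, 9, 5, 11, 4, 7, 0, 8, 6, 3, 10, 2]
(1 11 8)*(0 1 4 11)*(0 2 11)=(0 1 2 11 8 4)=[1, 2, 11, 3, 0, 5, 6, 7, 4, 9, 10, 8]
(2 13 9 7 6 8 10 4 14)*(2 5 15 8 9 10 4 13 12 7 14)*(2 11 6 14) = (2 12 7 14 5 15 8 4 11 6 9)(10 13) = [0, 1, 12, 3, 11, 15, 9, 14, 4, 2, 13, 6, 7, 10, 5, 8]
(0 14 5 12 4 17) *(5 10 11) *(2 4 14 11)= (0 11 5 12 14 10 2 4 17)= [11, 1, 4, 3, 17, 12, 6, 7, 8, 9, 2, 5, 14, 13, 10, 15, 16, 0]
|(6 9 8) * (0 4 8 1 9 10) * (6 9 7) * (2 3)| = |(0 4 8 9 1 7 6 10)(2 3)| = 8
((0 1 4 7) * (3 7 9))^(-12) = (9)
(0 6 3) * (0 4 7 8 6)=(3 4 7 8 6)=[0, 1, 2, 4, 7, 5, 3, 8, 6]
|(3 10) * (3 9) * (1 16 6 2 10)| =|(1 16 6 2 10 9 3)| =7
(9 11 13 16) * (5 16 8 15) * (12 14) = (5 16 9 11 13 8 15)(12 14) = [0, 1, 2, 3, 4, 16, 6, 7, 15, 11, 10, 13, 14, 8, 12, 5, 9]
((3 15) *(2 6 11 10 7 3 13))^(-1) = (2 13 15 3 7 10 11 6)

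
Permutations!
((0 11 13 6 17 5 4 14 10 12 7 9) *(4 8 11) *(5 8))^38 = (0 10 9 14 7 4 12)(6 11 17 13 8)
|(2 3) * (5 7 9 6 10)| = 10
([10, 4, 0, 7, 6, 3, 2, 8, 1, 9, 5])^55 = [8, 10, 7, 6, 5, 4, 3, 2, 0, 9, 1]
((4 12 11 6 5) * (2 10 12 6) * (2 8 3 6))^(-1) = ((2 10 12 11 8 3 6 5 4))^(-1) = (2 4 5 6 3 8 11 12 10)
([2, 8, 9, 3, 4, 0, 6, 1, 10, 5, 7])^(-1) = [5, 7, 0, 3, 4, 9, 6, 10, 1, 2, 8]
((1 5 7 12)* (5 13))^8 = (1 7 13 12 5)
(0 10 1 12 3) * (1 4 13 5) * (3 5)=(0 10 4 13 3)(1 12 5)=[10, 12, 2, 0, 13, 1, 6, 7, 8, 9, 4, 11, 5, 3]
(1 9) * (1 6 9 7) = (1 7)(6 9) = [0, 7, 2, 3, 4, 5, 9, 1, 8, 6]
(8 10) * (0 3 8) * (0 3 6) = (0 6)(3 8 10) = [6, 1, 2, 8, 4, 5, 0, 7, 10, 9, 3]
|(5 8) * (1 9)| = |(1 9)(5 8)| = 2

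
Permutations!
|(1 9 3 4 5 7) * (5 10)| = 7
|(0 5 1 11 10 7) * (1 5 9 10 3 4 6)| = 20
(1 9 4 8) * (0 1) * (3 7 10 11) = [1, 9, 2, 7, 8, 5, 6, 10, 0, 4, 11, 3] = (0 1 9 4 8)(3 7 10 11)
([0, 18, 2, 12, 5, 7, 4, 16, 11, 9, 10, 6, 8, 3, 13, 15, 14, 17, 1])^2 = (18)(3 8 6 5 16 13 12 11 4 7 14)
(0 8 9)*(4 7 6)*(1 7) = [8, 7, 2, 3, 1, 5, 4, 6, 9, 0] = (0 8 9)(1 7 6 4)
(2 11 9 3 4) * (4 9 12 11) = [0, 1, 4, 9, 2, 5, 6, 7, 8, 3, 10, 12, 11] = (2 4)(3 9)(11 12)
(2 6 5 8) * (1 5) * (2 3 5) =(1 2 6)(3 5 8) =[0, 2, 6, 5, 4, 8, 1, 7, 3]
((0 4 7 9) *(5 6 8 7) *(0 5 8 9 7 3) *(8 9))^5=((0 4 9 5 6 8 3))^5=(0 8 5 4 3 6 9)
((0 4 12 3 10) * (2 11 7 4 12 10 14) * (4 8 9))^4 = (0 2 9 12 11 4 3 7 10 14 8)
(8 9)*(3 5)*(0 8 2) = (0 8 9 2)(3 5) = [8, 1, 0, 5, 4, 3, 6, 7, 9, 2]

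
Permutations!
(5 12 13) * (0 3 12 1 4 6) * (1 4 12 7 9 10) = (0 3 7 9 10 1 12 13 5 4 6) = [3, 12, 2, 7, 6, 4, 0, 9, 8, 10, 1, 11, 13, 5]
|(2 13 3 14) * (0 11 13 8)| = 7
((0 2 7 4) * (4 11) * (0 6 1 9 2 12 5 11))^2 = (0 5 4 1 2)(6 9 7 12 11) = ((0 12 5 11 4 6 1 9 2 7))^2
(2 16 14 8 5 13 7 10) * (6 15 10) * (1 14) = [0, 14, 16, 3, 4, 13, 15, 6, 5, 9, 2, 11, 12, 7, 8, 10, 1] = (1 14 8 5 13 7 6 15 10 2 16)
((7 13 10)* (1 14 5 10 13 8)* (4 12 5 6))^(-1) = (1 8 7 10 5 12 4 6 14)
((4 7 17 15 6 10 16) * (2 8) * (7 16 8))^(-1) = (2 8 10 6 15 17 7)(4 16)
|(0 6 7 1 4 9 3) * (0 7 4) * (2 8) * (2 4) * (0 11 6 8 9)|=21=|(0 8 4)(1 11 6 2 9 3 7)|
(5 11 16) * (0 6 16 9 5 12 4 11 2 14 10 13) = (0 6 16 12 4 11 9 5 2 14 10 13) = [6, 1, 14, 3, 11, 2, 16, 7, 8, 5, 13, 9, 4, 0, 10, 15, 12]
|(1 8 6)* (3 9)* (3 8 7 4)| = 7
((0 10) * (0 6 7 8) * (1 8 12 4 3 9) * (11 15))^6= ((0 10 6 7 12 4 3 9 1 8)(11 15))^6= (15)(0 3 6 1 12)(4 10 9 7 8)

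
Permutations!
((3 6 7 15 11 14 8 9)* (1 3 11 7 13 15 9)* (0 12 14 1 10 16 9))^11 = ((0 12 14 8 10 16 9 11 1 3 6 13 15 7))^11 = (0 13 1 16 14 7 6 11 10 12 15 3 9 8)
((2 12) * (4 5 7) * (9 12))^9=((2 9 12)(4 5 7))^9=(12)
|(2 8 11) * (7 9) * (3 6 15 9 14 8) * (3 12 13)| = 11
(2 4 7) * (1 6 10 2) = (1 6 10 2 4 7) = [0, 6, 4, 3, 7, 5, 10, 1, 8, 9, 2]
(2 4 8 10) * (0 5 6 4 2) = [5, 1, 2, 3, 8, 6, 4, 7, 10, 9, 0] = (0 5 6 4 8 10)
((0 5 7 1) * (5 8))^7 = ((0 8 5 7 1))^7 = (0 5 1 8 7)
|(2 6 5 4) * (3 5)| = |(2 6 3 5 4)| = 5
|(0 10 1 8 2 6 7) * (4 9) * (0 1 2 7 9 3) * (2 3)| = |(0 10 3)(1 8 7)(2 6 9 4)| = 12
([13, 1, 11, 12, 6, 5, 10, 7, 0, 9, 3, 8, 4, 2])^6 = (0 13 2 11 8)(3 12 4 6 10)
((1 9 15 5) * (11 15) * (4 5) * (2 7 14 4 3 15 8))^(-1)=((1 9 11 8 2 7 14 4 5)(3 15))^(-1)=(1 5 4 14 7 2 8 11 9)(3 15)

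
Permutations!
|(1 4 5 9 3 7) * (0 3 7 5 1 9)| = 6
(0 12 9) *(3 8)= (0 12 9)(3 8)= [12, 1, 2, 8, 4, 5, 6, 7, 3, 0, 10, 11, 9]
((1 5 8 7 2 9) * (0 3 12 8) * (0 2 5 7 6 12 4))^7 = (0 3 4)(1 5 9 7 2)(6 12 8)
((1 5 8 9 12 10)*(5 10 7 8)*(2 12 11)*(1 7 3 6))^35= ((1 10 7 8 9 11 2 12 3 6))^35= (1 11)(2 10)(3 8)(6 9)(7 12)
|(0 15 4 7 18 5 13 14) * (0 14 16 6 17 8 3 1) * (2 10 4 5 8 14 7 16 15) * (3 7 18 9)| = 42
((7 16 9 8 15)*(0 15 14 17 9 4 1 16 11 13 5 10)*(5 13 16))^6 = ((0 15 7 11 16 4 1 5 10)(8 14 17 9))^6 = (0 1 11)(4 7 10)(5 16 15)(8 17)(9 14)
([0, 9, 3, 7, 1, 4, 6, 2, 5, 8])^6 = [0, 9, 2, 3, 1, 4, 6, 7, 5, 8]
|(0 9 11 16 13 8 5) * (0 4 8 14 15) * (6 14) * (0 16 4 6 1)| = 12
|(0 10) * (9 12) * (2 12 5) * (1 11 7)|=12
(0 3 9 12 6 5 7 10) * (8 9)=(0 3 8 9 12 6 5 7 10)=[3, 1, 2, 8, 4, 7, 5, 10, 9, 12, 0, 11, 6]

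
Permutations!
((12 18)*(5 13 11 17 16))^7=(5 11 16 13 17)(12 18)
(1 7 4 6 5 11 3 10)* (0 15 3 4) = (0 15 3 10 1 7)(4 6 5 11) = [15, 7, 2, 10, 6, 11, 5, 0, 8, 9, 1, 4, 12, 13, 14, 3]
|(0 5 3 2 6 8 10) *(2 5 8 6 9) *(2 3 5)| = |(0 8 10)(2 9 3)| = 3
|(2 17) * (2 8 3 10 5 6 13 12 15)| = |(2 17 8 3 10 5 6 13 12 15)| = 10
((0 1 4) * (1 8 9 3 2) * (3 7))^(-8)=((0 8 9 7 3 2 1 4))^(-8)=(9)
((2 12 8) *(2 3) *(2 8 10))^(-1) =((2 12 10)(3 8))^(-1) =(2 10 12)(3 8)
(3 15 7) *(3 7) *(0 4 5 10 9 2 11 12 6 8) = (0 4 5 10 9 2 11 12 6 8)(3 15) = [4, 1, 11, 15, 5, 10, 8, 7, 0, 2, 9, 12, 6, 13, 14, 3]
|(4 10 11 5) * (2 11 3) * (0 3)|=7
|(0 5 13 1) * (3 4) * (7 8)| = 4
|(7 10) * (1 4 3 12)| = 4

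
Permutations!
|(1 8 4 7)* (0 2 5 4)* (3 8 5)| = 4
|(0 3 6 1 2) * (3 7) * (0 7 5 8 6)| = 8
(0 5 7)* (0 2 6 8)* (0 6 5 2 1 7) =(0 2 5)(1 7)(6 8) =[2, 7, 5, 3, 4, 0, 8, 1, 6]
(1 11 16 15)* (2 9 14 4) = (1 11 16 15)(2 9 14 4) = [0, 11, 9, 3, 2, 5, 6, 7, 8, 14, 10, 16, 12, 13, 4, 1, 15]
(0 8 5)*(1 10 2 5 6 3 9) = [8, 10, 5, 9, 4, 0, 3, 7, 6, 1, 2] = (0 8 6 3 9 1 10 2 5)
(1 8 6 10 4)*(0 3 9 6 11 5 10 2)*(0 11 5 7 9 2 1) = (0 3 2 11 7 9 6 1 8 5 10 4) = [3, 8, 11, 2, 0, 10, 1, 9, 5, 6, 4, 7]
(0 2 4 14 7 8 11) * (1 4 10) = [2, 4, 10, 3, 14, 5, 6, 8, 11, 9, 1, 0, 12, 13, 7] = (0 2 10 1 4 14 7 8 11)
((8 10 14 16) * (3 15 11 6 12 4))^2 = (3 11 12)(4 15 6)(8 14)(10 16)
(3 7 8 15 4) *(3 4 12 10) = (3 7 8 15 12 10) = [0, 1, 2, 7, 4, 5, 6, 8, 15, 9, 3, 11, 10, 13, 14, 12]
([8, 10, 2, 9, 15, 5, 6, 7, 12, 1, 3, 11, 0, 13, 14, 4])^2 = [12, 3, 2, 1, 4, 5, 6, 7, 0, 10, 9, 11, 8, 13, 14, 15]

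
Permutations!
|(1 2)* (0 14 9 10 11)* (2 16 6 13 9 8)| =11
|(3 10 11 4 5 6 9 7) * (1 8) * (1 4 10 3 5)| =12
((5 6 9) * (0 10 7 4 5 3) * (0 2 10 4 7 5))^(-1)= (0 4)(2 3 9 6 5 10)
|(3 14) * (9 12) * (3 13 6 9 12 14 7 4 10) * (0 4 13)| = |(0 4 10 3 7 13 6 9 14)| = 9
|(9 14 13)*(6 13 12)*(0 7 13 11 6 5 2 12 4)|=|(0 7 13 9 14 4)(2 12 5)(6 11)|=6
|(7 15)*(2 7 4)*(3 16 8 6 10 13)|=12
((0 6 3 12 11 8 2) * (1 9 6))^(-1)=(0 2 8 11 12 3 6 9 1)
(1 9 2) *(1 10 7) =(1 9 2 10 7) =[0, 9, 10, 3, 4, 5, 6, 1, 8, 2, 7]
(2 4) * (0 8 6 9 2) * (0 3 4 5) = (0 8 6 9 2 5)(3 4) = [8, 1, 5, 4, 3, 0, 9, 7, 6, 2]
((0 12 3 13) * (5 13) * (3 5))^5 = ((0 12 5 13))^5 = (0 12 5 13)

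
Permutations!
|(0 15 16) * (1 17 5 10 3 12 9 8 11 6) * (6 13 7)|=12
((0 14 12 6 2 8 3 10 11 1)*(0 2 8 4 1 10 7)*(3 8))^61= (0 14 12 6 3 7)(1 2 4)(10 11)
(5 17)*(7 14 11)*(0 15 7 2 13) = (0 15 7 14 11 2 13)(5 17) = [15, 1, 13, 3, 4, 17, 6, 14, 8, 9, 10, 2, 12, 0, 11, 7, 16, 5]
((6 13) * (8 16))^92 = (16)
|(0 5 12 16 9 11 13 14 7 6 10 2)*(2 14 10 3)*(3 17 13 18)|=18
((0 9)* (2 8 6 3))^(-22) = (9)(2 6)(3 8)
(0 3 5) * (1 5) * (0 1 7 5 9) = (0 3 7 5 1 9) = [3, 9, 2, 7, 4, 1, 6, 5, 8, 0]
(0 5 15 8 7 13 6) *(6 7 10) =[5, 1, 2, 3, 4, 15, 0, 13, 10, 9, 6, 11, 12, 7, 14, 8] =(0 5 15 8 10 6)(7 13)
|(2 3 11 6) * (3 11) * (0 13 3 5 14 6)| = 8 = |(0 13 3 5 14 6 2 11)|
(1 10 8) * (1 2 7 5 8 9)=(1 10 9)(2 7 5 8)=[0, 10, 7, 3, 4, 8, 6, 5, 2, 1, 9]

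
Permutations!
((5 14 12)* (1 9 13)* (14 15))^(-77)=((1 9 13)(5 15 14 12))^(-77)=(1 9 13)(5 12 14 15)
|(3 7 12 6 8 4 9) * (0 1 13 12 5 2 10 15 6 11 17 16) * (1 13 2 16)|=17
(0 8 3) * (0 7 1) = (0 8 3 7 1) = [8, 0, 2, 7, 4, 5, 6, 1, 3]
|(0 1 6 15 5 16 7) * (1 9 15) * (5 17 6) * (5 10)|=10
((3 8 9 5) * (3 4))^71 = ((3 8 9 5 4))^71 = (3 8 9 5 4)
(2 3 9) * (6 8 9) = (2 3 6 8 9) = [0, 1, 3, 6, 4, 5, 8, 7, 9, 2]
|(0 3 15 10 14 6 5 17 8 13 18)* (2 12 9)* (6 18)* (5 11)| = |(0 3 15 10 14 18)(2 12 9)(5 17 8 13 6 11)| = 6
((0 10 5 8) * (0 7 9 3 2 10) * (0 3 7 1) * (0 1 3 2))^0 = (10)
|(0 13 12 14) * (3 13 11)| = 6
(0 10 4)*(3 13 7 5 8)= (0 10 4)(3 13 7 5 8)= [10, 1, 2, 13, 0, 8, 6, 5, 3, 9, 4, 11, 12, 7]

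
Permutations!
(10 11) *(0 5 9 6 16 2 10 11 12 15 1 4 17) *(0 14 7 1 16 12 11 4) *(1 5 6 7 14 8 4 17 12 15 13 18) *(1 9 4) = (0 6 15 16 2 10 11 17 8 1)(4 12 13 18 9 7 5) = [6, 0, 10, 3, 12, 4, 15, 5, 1, 7, 11, 17, 13, 18, 14, 16, 2, 8, 9]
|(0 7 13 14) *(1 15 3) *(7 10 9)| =|(0 10 9 7 13 14)(1 15 3)| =6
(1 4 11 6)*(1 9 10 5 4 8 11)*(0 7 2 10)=(0 7 2 10 5 4 1 8 11 6 9)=[7, 8, 10, 3, 1, 4, 9, 2, 11, 0, 5, 6]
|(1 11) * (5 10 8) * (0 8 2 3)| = |(0 8 5 10 2 3)(1 11)| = 6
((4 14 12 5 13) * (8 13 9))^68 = (4 8 5 14 13 9 12)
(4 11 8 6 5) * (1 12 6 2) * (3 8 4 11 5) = (1 12 6 3 8 2)(4 5 11) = [0, 12, 1, 8, 5, 11, 3, 7, 2, 9, 10, 4, 6]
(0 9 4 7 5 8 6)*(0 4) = (0 9)(4 7 5 8 6) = [9, 1, 2, 3, 7, 8, 4, 5, 6, 0]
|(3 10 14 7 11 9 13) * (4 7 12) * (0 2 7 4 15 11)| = |(0 2 7)(3 10 14 12 15 11 9 13)| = 24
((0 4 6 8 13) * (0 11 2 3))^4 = (0 13)(2 6)(3 8)(4 11)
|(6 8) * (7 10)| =|(6 8)(7 10)| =2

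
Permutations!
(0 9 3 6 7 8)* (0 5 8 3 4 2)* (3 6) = [9, 1, 0, 3, 2, 8, 7, 6, 5, 4] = (0 9 4 2)(5 8)(6 7)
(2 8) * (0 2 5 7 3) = (0 2 8 5 7 3) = [2, 1, 8, 0, 4, 7, 6, 3, 5]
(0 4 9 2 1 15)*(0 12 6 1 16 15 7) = (0 4 9 2 16 15 12 6 1 7) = [4, 7, 16, 3, 9, 5, 1, 0, 8, 2, 10, 11, 6, 13, 14, 12, 15]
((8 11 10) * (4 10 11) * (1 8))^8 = ((11)(1 8 4 10))^8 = (11)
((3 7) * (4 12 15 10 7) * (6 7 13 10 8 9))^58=(3 12 8 6)(4 15 9 7)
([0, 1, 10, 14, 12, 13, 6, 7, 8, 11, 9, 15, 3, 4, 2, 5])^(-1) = (2 14 3 12 4 13 5 15 11 9 10)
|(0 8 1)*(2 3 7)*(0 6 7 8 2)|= 7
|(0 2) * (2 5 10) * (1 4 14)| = 12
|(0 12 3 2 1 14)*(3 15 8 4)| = |(0 12 15 8 4 3 2 1 14)| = 9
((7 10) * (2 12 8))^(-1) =(2 8 12)(7 10)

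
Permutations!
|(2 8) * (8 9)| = |(2 9 8)| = 3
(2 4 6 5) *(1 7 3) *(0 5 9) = (0 5 2 4 6 9)(1 7 3) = [5, 7, 4, 1, 6, 2, 9, 3, 8, 0]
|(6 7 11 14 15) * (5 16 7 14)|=|(5 16 7 11)(6 14 15)|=12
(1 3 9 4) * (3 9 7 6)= [0, 9, 2, 7, 1, 5, 3, 6, 8, 4]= (1 9 4)(3 7 6)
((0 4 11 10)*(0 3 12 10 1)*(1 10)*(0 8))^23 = ((0 4 11 10 3 12 1 8))^23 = (0 8 1 12 3 10 11 4)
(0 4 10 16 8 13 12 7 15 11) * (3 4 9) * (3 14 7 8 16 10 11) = (16)(0 9 14 7 15 3 4 11)(8 13 12) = [9, 1, 2, 4, 11, 5, 6, 15, 13, 14, 10, 0, 8, 12, 7, 3, 16]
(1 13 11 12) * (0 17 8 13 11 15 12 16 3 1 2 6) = (0 17 8 13 15 12 2 6)(1 11 16 3) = [17, 11, 6, 1, 4, 5, 0, 7, 13, 9, 10, 16, 2, 15, 14, 12, 3, 8]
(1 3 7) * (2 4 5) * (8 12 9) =(1 3 7)(2 4 5)(8 12 9) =[0, 3, 4, 7, 5, 2, 6, 1, 12, 8, 10, 11, 9]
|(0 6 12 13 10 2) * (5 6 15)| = |(0 15 5 6 12 13 10 2)| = 8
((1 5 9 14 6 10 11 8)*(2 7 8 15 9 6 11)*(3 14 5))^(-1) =(1 8 7 2 10 6 5 9 15 11 14 3)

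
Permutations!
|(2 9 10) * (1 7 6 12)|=12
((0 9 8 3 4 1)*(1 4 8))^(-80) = ((0 9 1)(3 8))^(-80) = (0 9 1)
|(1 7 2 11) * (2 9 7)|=6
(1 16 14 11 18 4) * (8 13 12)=(1 16 14 11 18 4)(8 13 12)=[0, 16, 2, 3, 1, 5, 6, 7, 13, 9, 10, 18, 8, 12, 11, 15, 14, 17, 4]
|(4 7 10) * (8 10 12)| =5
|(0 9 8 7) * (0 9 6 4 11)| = 12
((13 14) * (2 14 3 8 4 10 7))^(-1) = (2 7 10 4 8 3 13 14) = ((2 14 13 3 8 4 10 7))^(-1)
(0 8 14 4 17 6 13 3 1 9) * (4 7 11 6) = [8, 9, 2, 1, 17, 5, 13, 11, 14, 0, 10, 6, 12, 3, 7, 15, 16, 4] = (0 8 14 7 11 6 13 3 1 9)(4 17)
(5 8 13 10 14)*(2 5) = (2 5 8 13 10 14) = [0, 1, 5, 3, 4, 8, 6, 7, 13, 9, 14, 11, 12, 10, 2]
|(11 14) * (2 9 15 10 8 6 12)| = |(2 9 15 10 8 6 12)(11 14)| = 14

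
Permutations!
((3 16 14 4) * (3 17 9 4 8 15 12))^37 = ((3 16 14 8 15 12)(4 17 9))^37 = (3 16 14 8 15 12)(4 17 9)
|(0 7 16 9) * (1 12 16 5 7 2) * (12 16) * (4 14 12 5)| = 5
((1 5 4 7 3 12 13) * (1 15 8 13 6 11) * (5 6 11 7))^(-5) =(1 6 7 3 12 11)(4 5)(8 13 15)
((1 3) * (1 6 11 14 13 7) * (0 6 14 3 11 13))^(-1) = (0 14 3 11 1 7 13 6) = ((0 6 13 7 1 11 3 14))^(-1)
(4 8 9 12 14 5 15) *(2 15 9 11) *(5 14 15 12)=(2 12 15 4 8 11)(5 9)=[0, 1, 12, 3, 8, 9, 6, 7, 11, 5, 10, 2, 15, 13, 14, 4]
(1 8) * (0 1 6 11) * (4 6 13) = (0 1 8 13 4 6 11) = [1, 8, 2, 3, 6, 5, 11, 7, 13, 9, 10, 0, 12, 4]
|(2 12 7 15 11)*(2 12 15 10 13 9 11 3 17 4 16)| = |(2 15 3 17 4 16)(7 10 13 9 11 12)| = 6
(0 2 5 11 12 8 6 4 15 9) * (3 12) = (0 2 5 11 3 12 8 6 4 15 9) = [2, 1, 5, 12, 15, 11, 4, 7, 6, 0, 10, 3, 8, 13, 14, 9]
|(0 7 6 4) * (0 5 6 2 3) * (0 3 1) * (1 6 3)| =8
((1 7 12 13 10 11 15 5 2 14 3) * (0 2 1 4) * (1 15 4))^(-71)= (0 12 2 13 14 10 3 11 1 4 7)(5 15)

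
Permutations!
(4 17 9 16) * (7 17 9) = (4 9 16)(7 17) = [0, 1, 2, 3, 9, 5, 6, 17, 8, 16, 10, 11, 12, 13, 14, 15, 4, 7]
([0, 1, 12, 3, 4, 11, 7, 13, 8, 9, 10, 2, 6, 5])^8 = (2 12 6 7 13 5 11)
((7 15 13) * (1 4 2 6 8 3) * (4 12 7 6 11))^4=(1 13)(2 11 4)(3 15)(6 12)(7 8)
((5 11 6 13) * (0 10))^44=(13)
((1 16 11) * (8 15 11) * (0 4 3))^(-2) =((0 4 3)(1 16 8 15 11))^(-2) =(0 4 3)(1 15 16 11 8)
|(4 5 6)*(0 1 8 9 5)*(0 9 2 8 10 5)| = 14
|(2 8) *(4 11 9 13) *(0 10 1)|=12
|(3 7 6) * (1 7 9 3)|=|(1 7 6)(3 9)|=6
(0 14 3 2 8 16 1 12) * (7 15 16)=(0 14 3 2 8 7 15 16 1 12)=[14, 12, 8, 2, 4, 5, 6, 15, 7, 9, 10, 11, 0, 13, 3, 16, 1]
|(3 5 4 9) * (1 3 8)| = |(1 3 5 4 9 8)| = 6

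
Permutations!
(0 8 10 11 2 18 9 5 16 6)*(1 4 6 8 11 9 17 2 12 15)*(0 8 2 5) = (0 11 12 15 1 4 6 8 10 9)(2 18 17 5 16) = [11, 4, 18, 3, 6, 16, 8, 7, 10, 0, 9, 12, 15, 13, 14, 1, 2, 5, 17]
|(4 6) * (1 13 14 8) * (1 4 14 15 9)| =4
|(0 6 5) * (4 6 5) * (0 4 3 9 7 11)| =|(0 5 4 6 3 9 7 11)| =8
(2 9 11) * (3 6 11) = (2 9 3 6 11) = [0, 1, 9, 6, 4, 5, 11, 7, 8, 3, 10, 2]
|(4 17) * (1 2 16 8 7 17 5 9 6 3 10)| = |(1 2 16 8 7 17 4 5 9 6 3 10)| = 12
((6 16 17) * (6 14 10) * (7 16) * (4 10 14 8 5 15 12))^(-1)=((4 10 6 7 16 17 8 5 15 12))^(-1)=(4 12 15 5 8 17 16 7 6 10)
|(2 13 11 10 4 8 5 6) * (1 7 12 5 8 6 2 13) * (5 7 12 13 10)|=|(1 12 7 13 11 5 2)(4 6 10)|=21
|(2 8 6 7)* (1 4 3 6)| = 7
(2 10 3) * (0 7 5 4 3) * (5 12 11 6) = (0 7 12 11 6 5 4 3 2 10) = [7, 1, 10, 2, 3, 4, 5, 12, 8, 9, 0, 6, 11]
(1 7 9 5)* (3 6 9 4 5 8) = [0, 7, 2, 6, 5, 1, 9, 4, 3, 8] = (1 7 4 5)(3 6 9 8)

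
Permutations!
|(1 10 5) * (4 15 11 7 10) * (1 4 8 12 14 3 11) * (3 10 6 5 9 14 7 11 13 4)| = 30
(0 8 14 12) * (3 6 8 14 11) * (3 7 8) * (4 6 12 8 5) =(0 14 8 11 7 5 4 6 3 12) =[14, 1, 2, 12, 6, 4, 3, 5, 11, 9, 10, 7, 0, 13, 8]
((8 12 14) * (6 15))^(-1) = (6 15)(8 14 12)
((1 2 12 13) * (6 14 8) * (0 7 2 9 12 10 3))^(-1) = ((0 7 2 10 3)(1 9 12 13)(6 14 8))^(-1) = (0 3 10 2 7)(1 13 12 9)(6 8 14)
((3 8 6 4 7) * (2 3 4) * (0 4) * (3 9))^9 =(2 6 8 3 9)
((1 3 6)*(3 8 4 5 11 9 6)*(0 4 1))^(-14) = (0 9 5)(4 6 11)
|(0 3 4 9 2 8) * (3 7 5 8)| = 4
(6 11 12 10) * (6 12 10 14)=(6 11 10 12 14)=[0, 1, 2, 3, 4, 5, 11, 7, 8, 9, 12, 10, 14, 13, 6]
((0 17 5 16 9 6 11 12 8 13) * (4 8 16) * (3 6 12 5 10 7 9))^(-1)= ((0 17 10 7 9 12 16 3 6 11 5 4 8 13))^(-1)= (0 13 8 4 5 11 6 3 16 12 9 7 10 17)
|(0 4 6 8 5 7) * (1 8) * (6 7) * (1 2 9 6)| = |(0 4 7)(1 8 5)(2 9 6)| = 3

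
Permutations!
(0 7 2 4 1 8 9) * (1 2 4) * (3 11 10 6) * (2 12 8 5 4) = (0 7 2 1 5 4 12 8 9)(3 11 10 6) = [7, 5, 1, 11, 12, 4, 3, 2, 9, 0, 6, 10, 8]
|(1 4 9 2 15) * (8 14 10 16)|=|(1 4 9 2 15)(8 14 10 16)|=20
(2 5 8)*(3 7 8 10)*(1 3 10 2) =(10)(1 3 7 8)(2 5) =[0, 3, 5, 7, 4, 2, 6, 8, 1, 9, 10]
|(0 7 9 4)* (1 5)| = 4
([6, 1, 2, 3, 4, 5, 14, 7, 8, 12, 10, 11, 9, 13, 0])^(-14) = [6, 1, 2, 3, 4, 5, 14, 7, 8, 9, 10, 11, 12, 13, 0]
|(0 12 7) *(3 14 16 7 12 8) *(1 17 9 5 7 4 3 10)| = 8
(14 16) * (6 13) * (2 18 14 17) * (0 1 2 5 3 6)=[1, 2, 18, 6, 4, 3, 13, 7, 8, 9, 10, 11, 12, 0, 16, 15, 17, 5, 14]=(0 1 2 18 14 16 17 5 3 6 13)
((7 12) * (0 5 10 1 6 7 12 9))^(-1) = (12)(0 9 7 6 1 10 5)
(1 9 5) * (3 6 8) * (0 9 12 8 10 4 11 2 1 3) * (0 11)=(0 9 5 3 6 10 4)(1 12 8 11 2)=[9, 12, 1, 6, 0, 3, 10, 7, 11, 5, 4, 2, 8]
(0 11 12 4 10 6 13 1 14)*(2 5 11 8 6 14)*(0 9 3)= (0 8 6 13 1 2 5 11 12 4 10 14 9 3)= [8, 2, 5, 0, 10, 11, 13, 7, 6, 3, 14, 12, 4, 1, 9]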